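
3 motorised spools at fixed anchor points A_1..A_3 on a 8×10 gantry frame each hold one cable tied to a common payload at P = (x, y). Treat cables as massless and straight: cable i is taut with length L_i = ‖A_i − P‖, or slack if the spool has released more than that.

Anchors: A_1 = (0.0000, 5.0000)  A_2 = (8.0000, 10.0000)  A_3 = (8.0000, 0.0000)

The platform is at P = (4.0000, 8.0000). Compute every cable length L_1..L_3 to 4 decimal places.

cable 1: Δx=-4.0000, Δy=-3.0000; L_1 = √(Δx²+Δy²) = 5.0000
cable 2: Δx=4.0000, Δy=2.0000; L_2 = √(Δx²+Δy²) = 4.4721
cable 3: Δx=4.0000, Δy=-8.0000; L_3 = √(Δx²+Δy²) = 8.9443

(5.0000, 4.4721, 8.9443)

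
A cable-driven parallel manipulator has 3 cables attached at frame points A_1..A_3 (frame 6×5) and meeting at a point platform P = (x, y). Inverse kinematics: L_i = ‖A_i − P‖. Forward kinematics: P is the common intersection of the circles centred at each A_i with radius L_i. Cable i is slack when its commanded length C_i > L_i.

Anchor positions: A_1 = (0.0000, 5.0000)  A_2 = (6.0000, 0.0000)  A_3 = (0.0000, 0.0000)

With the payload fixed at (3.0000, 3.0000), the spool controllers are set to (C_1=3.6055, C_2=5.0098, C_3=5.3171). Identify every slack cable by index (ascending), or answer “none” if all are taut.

cable 1: √((-3.0000)²+(2.0000)²)=3.6056, C_1=3.6055: taut
cable 2: √((3.0000)²+(-3.0000)²)=4.2426, C_2=5.0098: slack
cable 3: √((-3.0000)²+(-3.0000)²)=4.2426, C_3=5.3171: slack

2, 3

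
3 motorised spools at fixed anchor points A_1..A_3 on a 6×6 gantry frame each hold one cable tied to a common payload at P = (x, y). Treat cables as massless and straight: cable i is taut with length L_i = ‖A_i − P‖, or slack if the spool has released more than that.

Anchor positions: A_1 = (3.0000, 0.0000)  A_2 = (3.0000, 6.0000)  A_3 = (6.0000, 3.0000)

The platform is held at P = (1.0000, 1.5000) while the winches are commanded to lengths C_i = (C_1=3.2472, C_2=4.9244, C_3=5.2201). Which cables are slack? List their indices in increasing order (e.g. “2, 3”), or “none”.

1

cable 1: L_1 = ‖A_1−P‖ = 2.5000;  C_1 = 3.2472 → slack
cable 2: L_2 = ‖A_2−P‖ = 4.9244;  C_2 = 4.9244 → taut
cable 3: L_3 = ‖A_3−P‖ = 5.2202;  C_3 = 5.2201 → taut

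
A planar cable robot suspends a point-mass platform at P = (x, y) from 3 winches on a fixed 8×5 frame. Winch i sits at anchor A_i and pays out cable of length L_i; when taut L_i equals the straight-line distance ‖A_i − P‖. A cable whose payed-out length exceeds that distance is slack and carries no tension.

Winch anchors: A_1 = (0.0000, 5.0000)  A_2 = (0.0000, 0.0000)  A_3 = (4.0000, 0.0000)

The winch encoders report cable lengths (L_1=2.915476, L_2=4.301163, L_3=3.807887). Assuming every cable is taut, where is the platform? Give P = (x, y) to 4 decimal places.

(2.5000, 3.5000)

circle eqns → linear via eq_j − eq_1; set q_j = A_j·A_j − L_j²
q_1 = 0.0000+25.0000−8.5000 = 16.5000
0.0000·x + 10.0000·y = q_1−q_2 = 35.0000
-8.0000·x + 10.0000·y = q_1−q_3 = 15.0000
solve first two rows → x=2.5000, y=3.5000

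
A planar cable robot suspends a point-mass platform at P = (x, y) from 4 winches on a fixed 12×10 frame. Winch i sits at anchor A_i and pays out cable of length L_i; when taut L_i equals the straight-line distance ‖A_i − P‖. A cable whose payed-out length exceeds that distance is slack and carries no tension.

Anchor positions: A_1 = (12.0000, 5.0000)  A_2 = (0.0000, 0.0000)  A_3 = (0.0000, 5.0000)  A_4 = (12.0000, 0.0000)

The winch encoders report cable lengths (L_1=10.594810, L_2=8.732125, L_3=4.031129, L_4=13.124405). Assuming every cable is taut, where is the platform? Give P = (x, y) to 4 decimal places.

(2.0000, 8.5000)

circle eqns → linear via eq_j − eq_1; set c_j = A_j·A_j − L_j²
c_1 = 144.0000+25.0000−112.2500 = 56.7500
24.0000·x + 10.0000·y = c_1−c_2 = 133.0000
24.0000·x + 0.0000·y = c_1−c_3 = 48.0000
0.0000·x + 10.0000·y = c_1−c_4 = 85.0000
solve first two rows → x=2.0000, y=8.5000
check cable 4: ‖A_4−P‖² = 172.2500 ≈ L_4² = 172.2500 ✓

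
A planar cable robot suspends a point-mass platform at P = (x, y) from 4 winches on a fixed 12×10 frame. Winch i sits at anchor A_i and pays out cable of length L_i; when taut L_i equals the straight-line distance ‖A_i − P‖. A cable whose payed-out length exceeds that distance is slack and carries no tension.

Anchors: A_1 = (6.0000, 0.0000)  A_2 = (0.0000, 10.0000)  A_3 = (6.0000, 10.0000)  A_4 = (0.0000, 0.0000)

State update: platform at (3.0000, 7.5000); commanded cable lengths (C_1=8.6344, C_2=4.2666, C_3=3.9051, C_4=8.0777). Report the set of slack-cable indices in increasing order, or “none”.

1, 2

cable 1: L_1 = ‖A_1−P‖ = 8.0777;  C_1 = 8.6344 → slack
cable 2: L_2 = ‖A_2−P‖ = 3.9051;  C_2 = 4.2666 → slack
cable 3: L_3 = ‖A_3−P‖ = 3.9051;  C_3 = 3.9051 → taut
cable 4: L_4 = ‖A_4−P‖ = 8.0777;  C_4 = 8.0777 → taut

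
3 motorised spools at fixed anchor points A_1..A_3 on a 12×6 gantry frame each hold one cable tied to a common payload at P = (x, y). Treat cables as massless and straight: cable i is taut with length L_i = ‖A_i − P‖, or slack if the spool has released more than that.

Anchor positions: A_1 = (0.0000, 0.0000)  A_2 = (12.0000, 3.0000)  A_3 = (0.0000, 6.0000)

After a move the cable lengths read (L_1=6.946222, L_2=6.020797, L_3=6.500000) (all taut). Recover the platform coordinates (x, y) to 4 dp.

circle eqns → linear via eq_j − eq_1; set k_j = A_j·A_j − L_j²
k_1 = 0.0000+0.0000−48.2500 = -48.2500
-24.0000·x − 6.0000·y = k_1−k_2 = -165.0000
0.0000·x − 12.0000·y = k_1−k_3 = -42.0000
solve first two rows → x=6.0000, y=3.5000

(6.0000, 3.5000)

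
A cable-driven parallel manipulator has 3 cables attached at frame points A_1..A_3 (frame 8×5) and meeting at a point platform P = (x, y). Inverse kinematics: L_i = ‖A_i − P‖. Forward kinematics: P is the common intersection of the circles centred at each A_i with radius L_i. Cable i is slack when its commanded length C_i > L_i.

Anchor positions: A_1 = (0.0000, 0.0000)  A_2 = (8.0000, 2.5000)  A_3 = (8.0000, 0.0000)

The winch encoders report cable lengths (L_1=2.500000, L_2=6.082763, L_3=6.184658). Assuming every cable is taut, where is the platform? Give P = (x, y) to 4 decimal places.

(2.0000, 1.5000)

circle eqns → linear via eq_j − eq_1; set q_j = A_j·A_j − L_j²
q_1 = 0.0000+0.0000−6.2500 = -6.2500
-16.0000·x − 5.0000·y = q_1−q_2 = -39.5000
-16.0000·x + 0.0000·y = q_1−q_3 = -32.0000
solve first two rows → x=2.0000, y=1.5000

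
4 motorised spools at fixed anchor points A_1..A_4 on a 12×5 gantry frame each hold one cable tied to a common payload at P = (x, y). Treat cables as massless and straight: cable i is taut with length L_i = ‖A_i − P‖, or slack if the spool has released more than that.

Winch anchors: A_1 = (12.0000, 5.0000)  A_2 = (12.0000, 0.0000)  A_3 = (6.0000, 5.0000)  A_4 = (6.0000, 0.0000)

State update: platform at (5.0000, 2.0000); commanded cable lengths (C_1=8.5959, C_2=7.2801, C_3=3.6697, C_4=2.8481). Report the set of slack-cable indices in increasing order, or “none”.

cable 1: √((7.0000)²+(3.0000)²)=7.6158, C_1=8.5959: slack
cable 2: √((7.0000)²+(-2.0000)²)=7.2801, C_2=7.2801: taut
cable 3: √((1.0000)²+(3.0000)²)=3.1623, C_3=3.6697: slack
cable 4: √((1.0000)²+(-2.0000)²)=2.2361, C_4=2.8481: slack

1, 3, 4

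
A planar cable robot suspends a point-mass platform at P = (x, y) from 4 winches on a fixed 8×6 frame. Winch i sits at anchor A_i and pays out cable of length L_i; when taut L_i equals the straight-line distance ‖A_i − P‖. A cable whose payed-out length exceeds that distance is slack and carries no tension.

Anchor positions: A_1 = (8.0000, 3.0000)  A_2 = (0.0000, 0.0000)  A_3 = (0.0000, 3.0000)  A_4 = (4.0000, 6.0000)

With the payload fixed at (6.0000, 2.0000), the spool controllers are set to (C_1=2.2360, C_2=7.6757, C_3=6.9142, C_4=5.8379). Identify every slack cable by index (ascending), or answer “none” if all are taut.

i=1: geometric 2.2361 vs commanded 2.2360 ⇒ taut
i=2: geometric 6.3246 vs commanded 7.6757 ⇒ slack
i=3: geometric 6.0828 vs commanded 6.9142 ⇒ slack
i=4: geometric 4.4721 vs commanded 5.8379 ⇒ slack

2, 3, 4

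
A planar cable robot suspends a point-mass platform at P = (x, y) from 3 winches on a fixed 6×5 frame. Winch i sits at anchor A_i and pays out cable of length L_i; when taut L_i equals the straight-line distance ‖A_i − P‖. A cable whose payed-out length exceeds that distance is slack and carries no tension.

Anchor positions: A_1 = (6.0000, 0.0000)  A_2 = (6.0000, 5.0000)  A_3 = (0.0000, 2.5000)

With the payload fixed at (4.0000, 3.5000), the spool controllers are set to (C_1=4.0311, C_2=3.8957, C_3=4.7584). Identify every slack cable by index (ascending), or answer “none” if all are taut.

cable 1: √((2.0000)²+(-3.5000)²)=4.0311, C_1=4.0311: taut
cable 2: √((2.0000)²+(1.5000)²)=2.5000, C_2=3.8957: slack
cable 3: √((-4.0000)²+(-1.0000)²)=4.1231, C_3=4.7584: slack

2, 3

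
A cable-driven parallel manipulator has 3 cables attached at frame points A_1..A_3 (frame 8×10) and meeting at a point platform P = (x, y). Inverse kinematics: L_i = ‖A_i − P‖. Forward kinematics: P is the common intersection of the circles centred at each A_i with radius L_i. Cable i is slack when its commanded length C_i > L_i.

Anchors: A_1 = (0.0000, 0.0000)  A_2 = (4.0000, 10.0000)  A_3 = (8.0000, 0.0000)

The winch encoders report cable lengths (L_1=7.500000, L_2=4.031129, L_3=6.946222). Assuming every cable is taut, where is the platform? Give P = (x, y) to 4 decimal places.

circle eqns → linear via eq_j − eq_1; set c_j = A_j·A_j − L_j²
c_1 = 0.0000+0.0000−56.2500 = -56.2500
-8.0000·x − 20.0000·y = c_1−c_2 = -156.0000
-16.0000·x + 0.0000·y = c_1−c_3 = -72.0000
solve first two rows → x=4.5000, y=6.0000

(4.5000, 6.0000)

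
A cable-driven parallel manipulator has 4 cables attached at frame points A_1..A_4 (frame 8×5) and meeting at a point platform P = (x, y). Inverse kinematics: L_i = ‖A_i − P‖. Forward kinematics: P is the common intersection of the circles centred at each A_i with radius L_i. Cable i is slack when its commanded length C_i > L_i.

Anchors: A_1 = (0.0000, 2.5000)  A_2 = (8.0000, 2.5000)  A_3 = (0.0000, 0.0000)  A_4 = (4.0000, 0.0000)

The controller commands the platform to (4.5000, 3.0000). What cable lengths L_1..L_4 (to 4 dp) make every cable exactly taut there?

(4.5277, 3.5355, 5.4083, 3.0414)

L_1: Δ = A_1−P = (-4.5000, -0.5000) → ‖Δ‖ = √20.5000 = 4.5277
L_2: Δ = A_2−P = (3.5000, -0.5000) → ‖Δ‖ = √12.5000 = 3.5355
L_3: Δ = A_3−P = (-4.5000, -3.0000) → ‖Δ‖ = √29.2500 = 5.4083
L_4: Δ = A_4−P = (-0.5000, -3.0000) → ‖Δ‖ = √9.2500 = 3.0414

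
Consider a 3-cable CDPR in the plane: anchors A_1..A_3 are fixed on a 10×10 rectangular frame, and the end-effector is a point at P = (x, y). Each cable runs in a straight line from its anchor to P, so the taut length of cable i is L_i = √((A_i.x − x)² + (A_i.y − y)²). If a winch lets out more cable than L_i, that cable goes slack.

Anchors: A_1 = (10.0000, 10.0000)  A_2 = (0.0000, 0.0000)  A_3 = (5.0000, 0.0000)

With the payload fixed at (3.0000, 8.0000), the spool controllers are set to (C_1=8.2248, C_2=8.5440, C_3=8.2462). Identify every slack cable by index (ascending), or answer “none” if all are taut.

1

cable 1: L_1 = ‖A_1−P‖ = 7.2801;  C_1 = 8.2248 → slack
cable 2: L_2 = ‖A_2−P‖ = 8.5440;  C_2 = 8.5440 → taut
cable 3: L_3 = ‖A_3−P‖ = 8.2462;  C_3 = 8.2462 → taut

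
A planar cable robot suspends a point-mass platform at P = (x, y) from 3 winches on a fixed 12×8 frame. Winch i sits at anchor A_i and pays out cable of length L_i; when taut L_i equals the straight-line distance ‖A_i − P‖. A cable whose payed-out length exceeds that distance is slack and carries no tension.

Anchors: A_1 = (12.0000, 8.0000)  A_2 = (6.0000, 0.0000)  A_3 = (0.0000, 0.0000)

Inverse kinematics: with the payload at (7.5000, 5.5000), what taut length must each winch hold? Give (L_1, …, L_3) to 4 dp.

cable 1: Δx=4.5000, Δy=2.5000; L_1 = √(Δx²+Δy²) = 5.1478
cable 2: Δx=-1.5000, Δy=-5.5000; L_2 = √(Δx²+Δy²) = 5.7009
cable 3: Δx=-7.5000, Δy=-5.5000; L_3 = √(Δx²+Δy²) = 9.3005

(5.1478, 5.7009, 9.3005)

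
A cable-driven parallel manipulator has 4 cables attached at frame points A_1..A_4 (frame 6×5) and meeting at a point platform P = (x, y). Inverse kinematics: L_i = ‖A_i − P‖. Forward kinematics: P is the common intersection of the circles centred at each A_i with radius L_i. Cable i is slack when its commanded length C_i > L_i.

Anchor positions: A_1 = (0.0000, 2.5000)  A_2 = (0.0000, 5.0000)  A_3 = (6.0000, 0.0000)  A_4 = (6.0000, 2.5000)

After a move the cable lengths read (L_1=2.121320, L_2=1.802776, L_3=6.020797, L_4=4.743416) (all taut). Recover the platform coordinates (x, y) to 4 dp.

(1.5000, 4.0000)

each cable: (A_i−P)·(A_i−P) = L_i²; let k_i = ‖A_i‖²−L_i²
k_1 = 0.0000+6.2500−4.5000 = 1.7500
row 1: 0.0000x − 5.0000y = -20.0000  (k_2=21.7500)
row 2: -12.0000x + 5.0000y = 2.0000  (k_3=-0.2500)
row 3: -12.0000x + 0.0000y = -18.0000  (k_4=19.7500)
Cramer on rows 1–2 → x = 1.5000, y = 4.0000
check cable 4: ‖A_4−P‖² = 22.5000 ≈ L_4² = 22.5000 ✓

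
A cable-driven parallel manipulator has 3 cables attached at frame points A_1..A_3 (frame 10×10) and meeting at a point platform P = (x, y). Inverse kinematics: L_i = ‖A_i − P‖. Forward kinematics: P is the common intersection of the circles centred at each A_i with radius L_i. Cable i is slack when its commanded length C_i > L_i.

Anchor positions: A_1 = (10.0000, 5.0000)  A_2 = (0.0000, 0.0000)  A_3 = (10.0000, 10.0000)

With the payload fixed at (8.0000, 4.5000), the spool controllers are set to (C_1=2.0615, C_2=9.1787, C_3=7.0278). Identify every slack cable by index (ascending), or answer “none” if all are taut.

3

i=1: geometric 2.0616 vs commanded 2.0615 ⇒ taut
i=2: geometric 9.1788 vs commanded 9.1787 ⇒ taut
i=3: geometric 5.8523 vs commanded 7.0278 ⇒ slack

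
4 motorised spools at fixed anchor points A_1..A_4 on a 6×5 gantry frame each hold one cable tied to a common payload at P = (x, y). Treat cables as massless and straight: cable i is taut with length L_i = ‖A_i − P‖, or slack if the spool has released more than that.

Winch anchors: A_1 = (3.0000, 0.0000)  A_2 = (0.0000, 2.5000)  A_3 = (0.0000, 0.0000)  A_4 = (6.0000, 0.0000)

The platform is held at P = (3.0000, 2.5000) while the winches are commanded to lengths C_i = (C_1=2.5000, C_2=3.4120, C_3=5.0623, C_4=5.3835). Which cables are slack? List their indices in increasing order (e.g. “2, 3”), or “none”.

cable 1: √((0.0000)²+(-2.5000)²)=2.5000, C_1=2.5000: taut
cable 2: √((-3.0000)²+(0.0000)²)=3.0000, C_2=3.4120: slack
cable 3: √((-3.0000)²+(-2.5000)²)=3.9051, C_3=5.0623: slack
cable 4: √((3.0000)²+(-2.5000)²)=3.9051, C_4=5.3835: slack

2, 3, 4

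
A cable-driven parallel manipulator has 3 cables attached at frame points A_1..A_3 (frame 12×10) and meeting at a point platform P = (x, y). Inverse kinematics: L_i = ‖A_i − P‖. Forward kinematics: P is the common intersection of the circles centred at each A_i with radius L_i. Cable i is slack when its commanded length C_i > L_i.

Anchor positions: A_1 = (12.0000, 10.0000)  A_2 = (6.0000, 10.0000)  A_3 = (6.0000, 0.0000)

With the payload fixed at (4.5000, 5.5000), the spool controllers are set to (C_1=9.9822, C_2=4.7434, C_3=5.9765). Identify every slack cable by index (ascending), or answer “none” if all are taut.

i=1: geometric 8.7464 vs commanded 9.9822 ⇒ slack
i=2: geometric 4.7434 vs commanded 4.7434 ⇒ taut
i=3: geometric 5.7009 vs commanded 5.9765 ⇒ slack

1, 3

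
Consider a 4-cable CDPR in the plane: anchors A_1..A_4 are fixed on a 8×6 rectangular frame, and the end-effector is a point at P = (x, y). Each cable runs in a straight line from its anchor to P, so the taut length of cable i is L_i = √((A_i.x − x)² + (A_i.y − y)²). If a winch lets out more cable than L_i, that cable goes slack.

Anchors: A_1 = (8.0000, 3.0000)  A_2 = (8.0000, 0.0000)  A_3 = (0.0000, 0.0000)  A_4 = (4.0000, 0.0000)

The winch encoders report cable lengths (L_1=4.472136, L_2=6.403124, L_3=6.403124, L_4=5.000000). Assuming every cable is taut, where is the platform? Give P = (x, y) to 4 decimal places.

(4.0000, 5.0000)

each cable: (A_i−P)·(A_i−P) = L_i²; let c_i = ‖A_i‖²−L_i²
c_1 = 64.0000+9.0000−20.0000 = 53.0000
row 1: 0.0000x + 6.0000y = 30.0000  (c_2=23.0000)
row 2: 16.0000x + 6.0000y = 94.0000  (c_3=-41.0000)
row 3: 8.0000x + 6.0000y = 62.0000  (c_4=-9.0000)
Cramer on rows 1–2 → x = 4.0000, y = 5.0000
check cable 4: ‖A_4−P‖² = 25.0000 ≈ L_4² = 25.0000 ✓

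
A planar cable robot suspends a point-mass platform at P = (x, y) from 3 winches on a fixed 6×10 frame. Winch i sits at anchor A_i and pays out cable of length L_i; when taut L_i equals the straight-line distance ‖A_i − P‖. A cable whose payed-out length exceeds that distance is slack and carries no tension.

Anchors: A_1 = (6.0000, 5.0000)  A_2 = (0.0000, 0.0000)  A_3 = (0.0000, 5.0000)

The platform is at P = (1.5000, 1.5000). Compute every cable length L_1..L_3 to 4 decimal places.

L_1 = √((6.0000−1.5000)² + (5.0000−1.5000)²) = 5.7009
L_2 = √((0.0000−1.5000)² + (0.0000−1.5000)²) = 2.1213
L_3 = √((0.0000−1.5000)² + (5.0000−1.5000)²) = 3.8079

(5.7009, 2.1213, 3.8079)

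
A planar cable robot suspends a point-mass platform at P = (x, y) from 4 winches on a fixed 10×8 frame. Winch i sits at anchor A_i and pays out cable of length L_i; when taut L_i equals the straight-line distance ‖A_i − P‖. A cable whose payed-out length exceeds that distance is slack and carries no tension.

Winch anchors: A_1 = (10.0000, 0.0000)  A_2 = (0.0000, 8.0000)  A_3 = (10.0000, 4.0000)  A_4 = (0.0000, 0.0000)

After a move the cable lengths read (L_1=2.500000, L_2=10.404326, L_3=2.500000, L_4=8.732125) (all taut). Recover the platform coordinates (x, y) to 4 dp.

circle eqns → linear via eq_j − eq_1; set q_j = A_j·A_j − L_j²
q_1 = 100.0000+0.0000−6.2500 = 93.7500
20.0000·x − 16.0000·y = q_1−q_2 = 138.0000
0.0000·x − 8.0000·y = q_1−q_3 = -16.0000
20.0000·x + 0.0000·y = q_1−q_4 = 170.0000
solve first two rows → x=8.5000, y=2.0000
check cable 4: ‖A_4−P‖² = 76.2500 ≈ L_4² = 76.2500 ✓

(8.5000, 2.0000)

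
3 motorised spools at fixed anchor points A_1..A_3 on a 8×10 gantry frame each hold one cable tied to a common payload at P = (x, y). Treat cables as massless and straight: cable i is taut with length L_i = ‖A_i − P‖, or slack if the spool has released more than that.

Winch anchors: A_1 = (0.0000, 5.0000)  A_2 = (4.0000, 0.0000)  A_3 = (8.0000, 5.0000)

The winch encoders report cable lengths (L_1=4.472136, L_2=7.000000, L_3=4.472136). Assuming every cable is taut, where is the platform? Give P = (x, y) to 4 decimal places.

(4.0000, 7.0000)

circle eqns → linear via eq_j − eq_1; set q_j = A_j·A_j − L_j²
q_1 = 0.0000+25.0000−20.0000 = 5.0000
-8.0000·x + 10.0000·y = q_1−q_2 = 38.0000
-16.0000·x + 0.0000·y = q_1−q_3 = -64.0000
solve first two rows → x=4.0000, y=7.0000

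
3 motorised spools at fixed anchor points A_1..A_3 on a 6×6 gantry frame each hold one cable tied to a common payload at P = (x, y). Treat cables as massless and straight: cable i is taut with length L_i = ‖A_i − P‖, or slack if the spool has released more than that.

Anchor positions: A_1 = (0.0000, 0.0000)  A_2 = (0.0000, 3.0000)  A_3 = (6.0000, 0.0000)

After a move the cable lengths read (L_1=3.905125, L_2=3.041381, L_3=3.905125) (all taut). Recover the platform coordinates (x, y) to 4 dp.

(3.0000, 2.5000)

each cable: (A_i−P)·(A_i−P) = L_i²; let k_i = ‖A_i‖²−L_i²
k_1 = 0.0000+0.0000−15.2500 = -15.2500
row 1: 0.0000x − 6.0000y = -15.0000  (k_2=-0.2500)
row 2: -12.0000x + 0.0000y = -36.0000  (k_3=20.7500)
Cramer on rows 1–2 → x = 3.0000, y = 2.5000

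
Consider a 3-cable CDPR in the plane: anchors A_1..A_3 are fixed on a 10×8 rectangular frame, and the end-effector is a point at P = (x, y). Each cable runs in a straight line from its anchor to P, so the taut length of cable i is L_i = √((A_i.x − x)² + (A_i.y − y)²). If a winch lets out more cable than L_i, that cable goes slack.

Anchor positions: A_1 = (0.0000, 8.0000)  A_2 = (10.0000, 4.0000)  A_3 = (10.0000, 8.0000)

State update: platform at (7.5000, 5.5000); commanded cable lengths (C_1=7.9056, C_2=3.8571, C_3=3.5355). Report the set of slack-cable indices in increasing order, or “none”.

cable 1: √((-7.5000)²+(2.5000)²)=7.9057, C_1=7.9056: taut
cable 2: √((2.5000)²+(-1.5000)²)=2.9155, C_2=3.8571: slack
cable 3: √((2.5000)²+(2.5000)²)=3.5355, C_3=3.5355: taut

2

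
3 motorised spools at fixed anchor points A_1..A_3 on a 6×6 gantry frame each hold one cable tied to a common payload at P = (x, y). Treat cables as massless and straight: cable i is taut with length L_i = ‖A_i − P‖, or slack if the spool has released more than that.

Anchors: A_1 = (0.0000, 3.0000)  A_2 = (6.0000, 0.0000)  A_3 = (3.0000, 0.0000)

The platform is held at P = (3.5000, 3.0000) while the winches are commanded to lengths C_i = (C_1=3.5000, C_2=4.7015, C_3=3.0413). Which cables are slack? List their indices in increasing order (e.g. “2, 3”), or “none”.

2

cable 1: √((-3.5000)²+(0.0000)²)=3.5000, C_1=3.5000: taut
cable 2: √((2.5000)²+(-3.0000)²)=3.9051, C_2=4.7015: slack
cable 3: √((-0.5000)²+(-3.0000)²)=3.0414, C_3=3.0413: taut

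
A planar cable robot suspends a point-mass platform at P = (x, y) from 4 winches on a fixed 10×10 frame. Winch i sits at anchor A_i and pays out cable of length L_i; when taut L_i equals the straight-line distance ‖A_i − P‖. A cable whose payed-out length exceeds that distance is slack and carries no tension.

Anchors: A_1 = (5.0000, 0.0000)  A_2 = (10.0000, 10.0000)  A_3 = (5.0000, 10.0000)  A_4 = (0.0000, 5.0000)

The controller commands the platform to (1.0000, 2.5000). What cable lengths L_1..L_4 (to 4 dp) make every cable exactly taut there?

(4.7170, 11.7154, 8.5000, 2.6926)

cable 1: Δx=4.0000, Δy=-2.5000; L_1 = √(Δx²+Δy²) = 4.7170
cable 2: Δx=9.0000, Δy=7.5000; L_2 = √(Δx²+Δy²) = 11.7154
cable 3: Δx=4.0000, Δy=7.5000; L_3 = √(Δx²+Δy²) = 8.5000
cable 4: Δx=-1.0000, Δy=2.5000; L_4 = √(Δx²+Δy²) = 2.6926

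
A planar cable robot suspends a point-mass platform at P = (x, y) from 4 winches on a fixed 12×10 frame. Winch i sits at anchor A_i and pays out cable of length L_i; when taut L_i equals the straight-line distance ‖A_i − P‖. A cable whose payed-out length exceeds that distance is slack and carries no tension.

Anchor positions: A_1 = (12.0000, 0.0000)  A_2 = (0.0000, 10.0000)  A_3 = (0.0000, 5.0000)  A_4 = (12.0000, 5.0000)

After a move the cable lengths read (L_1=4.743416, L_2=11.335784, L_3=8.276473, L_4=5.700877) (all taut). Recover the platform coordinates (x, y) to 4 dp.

expand ‖A_i−P‖²=L_i² and subtract eq 1 (k_i ≔ ‖A_i‖²−L_i²)
k_1 = 144.0000+0.0000−22.5000 = 121.5000
eq1−eq2 → [24.0000  -20.0000]·P = 150.0000
eq1−eq3 → [24.0000  -10.0000]·P = 165.0000
eq1−eq4 → [0.0000  -10.0000]·P = -15.0000
2×2 solve → P = (7.5000, 1.5000)
check cable 4: ‖A_4−P‖² = 32.5000 ≈ L_4² = 32.5000 ✓

(7.5000, 1.5000)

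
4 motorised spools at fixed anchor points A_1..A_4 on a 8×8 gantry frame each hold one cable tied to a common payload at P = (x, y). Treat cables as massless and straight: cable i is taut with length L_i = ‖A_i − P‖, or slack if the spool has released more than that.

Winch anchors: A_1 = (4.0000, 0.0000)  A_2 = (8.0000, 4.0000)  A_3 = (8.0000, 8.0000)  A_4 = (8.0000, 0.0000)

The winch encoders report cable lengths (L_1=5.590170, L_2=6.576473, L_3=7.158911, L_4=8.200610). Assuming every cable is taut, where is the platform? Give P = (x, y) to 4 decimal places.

expand ‖A_i−P‖²=L_i² and subtract eq 1 (q_i ≔ ‖A_i‖²−L_i²)
q_1 = 16.0000+0.0000−31.2500 = -15.2500
eq1−eq2 → [-8.0000  -8.0000]·P = -52.0000
eq1−eq3 → [-8.0000  -16.0000]·P = -92.0000
eq1−eq4 → [-8.0000  0.0000]·P = -12.0000
2×2 solve → P = (1.5000, 5.0000)
check cable 4: ‖A_4−P‖² = 67.2500 ≈ L_4² = 67.2500 ✓

(1.5000, 5.0000)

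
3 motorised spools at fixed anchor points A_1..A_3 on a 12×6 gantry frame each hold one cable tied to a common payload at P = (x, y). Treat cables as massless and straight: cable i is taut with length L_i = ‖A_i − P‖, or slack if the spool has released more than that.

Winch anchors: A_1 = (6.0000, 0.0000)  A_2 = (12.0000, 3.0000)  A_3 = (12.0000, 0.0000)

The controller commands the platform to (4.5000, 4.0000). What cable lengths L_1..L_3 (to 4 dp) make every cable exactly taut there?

L_1 = √((6.0000−4.5000)² + (0.0000−4.0000)²) = 4.2720
L_2 = √((12.0000−4.5000)² + (3.0000−4.0000)²) = 7.5664
L_3 = √((12.0000−4.5000)² + (0.0000−4.0000)²) = 8.5000

(4.2720, 7.5664, 8.5000)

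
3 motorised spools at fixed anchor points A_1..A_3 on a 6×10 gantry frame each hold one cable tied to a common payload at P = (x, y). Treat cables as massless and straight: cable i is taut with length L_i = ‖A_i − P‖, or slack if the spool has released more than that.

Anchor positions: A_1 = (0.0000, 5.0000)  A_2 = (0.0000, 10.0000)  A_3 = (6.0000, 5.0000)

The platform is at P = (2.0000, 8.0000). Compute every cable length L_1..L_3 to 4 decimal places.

L_1 = √((0.0000−2.0000)² + (5.0000−8.0000)²) = 3.6056
L_2 = √((0.0000−2.0000)² + (10.0000−8.0000)²) = 2.8284
L_3 = √((6.0000−2.0000)² + (5.0000−8.0000)²) = 5.0000

(3.6056, 2.8284, 5.0000)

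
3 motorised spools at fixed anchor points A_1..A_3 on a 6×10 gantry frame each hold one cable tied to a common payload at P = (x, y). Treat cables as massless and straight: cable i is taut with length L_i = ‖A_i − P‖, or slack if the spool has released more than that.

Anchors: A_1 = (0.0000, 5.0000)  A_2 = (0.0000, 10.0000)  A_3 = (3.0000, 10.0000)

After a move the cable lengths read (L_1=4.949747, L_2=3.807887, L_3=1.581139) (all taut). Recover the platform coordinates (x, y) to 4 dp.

(3.5000, 8.5000)

expand ‖A_i−P‖²=L_i² and subtract eq 1 (c_i ≔ ‖A_i‖²−L_i²)
c_1 = 0.0000+25.0000−24.5000 = 0.5000
eq1−eq2 → [0.0000  -10.0000]·P = -85.0000
eq1−eq3 → [-6.0000  -10.0000]·P = -106.0000
2×2 solve → P = (3.5000, 8.5000)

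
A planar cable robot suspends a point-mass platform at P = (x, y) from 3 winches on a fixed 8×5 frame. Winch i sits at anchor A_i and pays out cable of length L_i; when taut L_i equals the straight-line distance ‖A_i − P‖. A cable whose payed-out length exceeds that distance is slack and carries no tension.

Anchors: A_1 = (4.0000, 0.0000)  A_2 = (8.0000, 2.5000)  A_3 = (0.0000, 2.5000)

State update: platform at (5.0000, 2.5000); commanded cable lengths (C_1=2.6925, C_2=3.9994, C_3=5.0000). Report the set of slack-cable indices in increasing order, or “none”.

2

cable 1: √((-1.0000)²+(-2.5000)²)=2.6926, C_1=2.6925: taut
cable 2: √((3.0000)²+(0.0000)²)=3.0000, C_2=3.9994: slack
cable 3: √((-5.0000)²+(0.0000)²)=5.0000, C_3=5.0000: taut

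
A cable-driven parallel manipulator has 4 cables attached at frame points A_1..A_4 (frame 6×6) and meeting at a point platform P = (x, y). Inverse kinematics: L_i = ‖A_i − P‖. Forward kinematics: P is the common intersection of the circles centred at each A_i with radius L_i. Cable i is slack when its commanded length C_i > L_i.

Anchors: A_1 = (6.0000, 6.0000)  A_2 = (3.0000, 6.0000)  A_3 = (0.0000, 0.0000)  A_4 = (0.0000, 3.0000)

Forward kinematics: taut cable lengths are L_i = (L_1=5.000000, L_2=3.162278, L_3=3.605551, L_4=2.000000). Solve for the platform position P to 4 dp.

(2.0000, 3.0000)

expand ‖A_i−P‖²=L_i² and subtract eq 1 (k_i ≔ ‖A_i‖²−L_i²)
k_1 = 36.0000+36.0000−25.0000 = 47.0000
eq1−eq2 → [6.0000  0.0000]·P = 12.0000
eq1−eq3 → [12.0000  12.0000]·P = 60.0000
eq1−eq4 → [12.0000  6.0000]·P = 42.0000
2×2 solve → P = (2.0000, 3.0000)
check cable 4: ‖A_4−P‖² = 4.0000 ≈ L_4² = 4.0000 ✓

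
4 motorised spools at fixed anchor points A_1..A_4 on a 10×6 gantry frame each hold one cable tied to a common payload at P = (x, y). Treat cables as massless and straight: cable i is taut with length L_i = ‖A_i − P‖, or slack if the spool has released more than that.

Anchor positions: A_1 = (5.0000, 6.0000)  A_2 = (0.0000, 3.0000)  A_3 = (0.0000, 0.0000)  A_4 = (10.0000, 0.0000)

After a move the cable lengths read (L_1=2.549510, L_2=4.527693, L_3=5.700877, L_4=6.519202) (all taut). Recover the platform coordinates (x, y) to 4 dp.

(4.5000, 3.5000)

circle eqns → linear via eq_j − eq_1; set q_j = A_j·A_j − L_j²
q_1 = 25.0000+36.0000−6.5000 = 54.5000
10.0000·x + 6.0000·y = q_1−q_2 = 66.0000
10.0000·x + 12.0000·y = q_1−q_3 = 87.0000
-10.0000·x + 12.0000·y = q_1−q_4 = -3.0000
solve first two rows → x=4.5000, y=3.5000
check cable 4: ‖A_4−P‖² = 42.5000 ≈ L_4² = 42.5000 ✓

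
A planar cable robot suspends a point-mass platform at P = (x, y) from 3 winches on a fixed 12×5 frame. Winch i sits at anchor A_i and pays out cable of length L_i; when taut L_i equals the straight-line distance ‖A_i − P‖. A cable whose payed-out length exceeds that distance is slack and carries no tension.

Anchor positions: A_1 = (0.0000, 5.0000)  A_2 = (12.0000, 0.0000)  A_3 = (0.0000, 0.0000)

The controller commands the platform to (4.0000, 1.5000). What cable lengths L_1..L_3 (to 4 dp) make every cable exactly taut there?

cable 1: Δx=-4.0000, Δy=3.5000; L_1 = √(Δx²+Δy²) = 5.3151
cable 2: Δx=8.0000, Δy=-1.5000; L_2 = √(Δx²+Δy²) = 8.1394
cable 3: Δx=-4.0000, Δy=-1.5000; L_3 = √(Δx²+Δy²) = 4.2720

(5.3151, 8.1394, 4.2720)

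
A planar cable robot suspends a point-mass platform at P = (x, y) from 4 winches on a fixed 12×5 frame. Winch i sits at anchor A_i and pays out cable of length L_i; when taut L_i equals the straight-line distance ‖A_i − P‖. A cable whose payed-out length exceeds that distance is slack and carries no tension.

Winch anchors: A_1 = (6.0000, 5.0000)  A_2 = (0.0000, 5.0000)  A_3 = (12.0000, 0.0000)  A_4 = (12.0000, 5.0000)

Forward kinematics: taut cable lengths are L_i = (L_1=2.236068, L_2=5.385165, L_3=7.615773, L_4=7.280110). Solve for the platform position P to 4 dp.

(5.0000, 3.0000)

each cable: (A_i−P)·(A_i−P) = L_i²; let k_i = ‖A_i‖²−L_i²
k_1 = 36.0000+25.0000−5.0000 = 56.0000
row 1: 12.0000x + 0.0000y = 60.0000  (k_2=-4.0000)
row 2: -12.0000x + 10.0000y = -30.0000  (k_3=86.0000)
row 3: -12.0000x + 0.0000y = -60.0000  (k_4=116.0000)
Cramer on rows 1–2 → x = 5.0000, y = 3.0000
check cable 4: ‖A_4−P‖² = 53.0000 ≈ L_4² = 53.0000 ✓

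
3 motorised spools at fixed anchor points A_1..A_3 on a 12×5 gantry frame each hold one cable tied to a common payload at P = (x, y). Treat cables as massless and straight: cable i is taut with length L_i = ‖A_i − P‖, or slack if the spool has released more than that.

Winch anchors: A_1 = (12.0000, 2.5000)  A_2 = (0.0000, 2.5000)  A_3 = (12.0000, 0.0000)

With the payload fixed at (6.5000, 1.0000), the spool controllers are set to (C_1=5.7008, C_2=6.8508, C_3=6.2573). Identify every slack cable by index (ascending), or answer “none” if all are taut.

2, 3

cable 1: √((5.5000)²+(1.5000)²)=5.7009, C_1=5.7008: taut
cable 2: √((-6.5000)²+(1.5000)²)=6.6708, C_2=6.8508: slack
cable 3: √((5.5000)²+(-1.0000)²)=5.5902, C_3=6.2573: slack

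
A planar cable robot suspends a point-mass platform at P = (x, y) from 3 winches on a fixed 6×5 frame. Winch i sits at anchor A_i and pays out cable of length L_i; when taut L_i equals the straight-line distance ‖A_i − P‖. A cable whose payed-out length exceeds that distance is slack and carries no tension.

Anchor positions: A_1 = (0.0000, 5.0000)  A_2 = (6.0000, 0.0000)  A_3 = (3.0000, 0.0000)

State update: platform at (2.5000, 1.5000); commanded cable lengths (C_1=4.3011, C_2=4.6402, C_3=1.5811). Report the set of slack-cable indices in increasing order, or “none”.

2

i=1: geometric 4.3012 vs commanded 4.3011 ⇒ taut
i=2: geometric 3.8079 vs commanded 4.6402 ⇒ slack
i=3: geometric 1.5811 vs commanded 1.5811 ⇒ taut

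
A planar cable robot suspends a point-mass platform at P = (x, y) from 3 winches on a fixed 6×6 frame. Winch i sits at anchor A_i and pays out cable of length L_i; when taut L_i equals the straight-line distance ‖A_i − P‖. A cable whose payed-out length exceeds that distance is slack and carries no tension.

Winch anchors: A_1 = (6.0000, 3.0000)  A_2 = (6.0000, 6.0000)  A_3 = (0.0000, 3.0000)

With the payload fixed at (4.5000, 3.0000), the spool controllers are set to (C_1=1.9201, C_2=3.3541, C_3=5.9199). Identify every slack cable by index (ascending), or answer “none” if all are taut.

1, 3

cable 1: √((1.5000)²+(0.0000)²)=1.5000, C_1=1.9201: slack
cable 2: √((1.5000)²+(3.0000)²)=3.3541, C_2=3.3541: taut
cable 3: √((-4.5000)²+(0.0000)²)=4.5000, C_3=5.9199: slack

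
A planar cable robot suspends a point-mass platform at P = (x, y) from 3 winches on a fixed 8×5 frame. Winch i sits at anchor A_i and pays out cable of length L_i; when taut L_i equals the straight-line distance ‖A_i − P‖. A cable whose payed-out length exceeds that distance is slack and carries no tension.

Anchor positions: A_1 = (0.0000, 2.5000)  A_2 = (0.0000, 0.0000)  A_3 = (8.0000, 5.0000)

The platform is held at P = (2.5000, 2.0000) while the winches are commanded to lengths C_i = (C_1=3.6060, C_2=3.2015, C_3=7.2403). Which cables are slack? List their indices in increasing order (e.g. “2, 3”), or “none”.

1, 3

cable 1: L_1 = ‖A_1−P‖ = 2.5495;  C_1 = 3.6060 → slack
cable 2: L_2 = ‖A_2−P‖ = 3.2016;  C_2 = 3.2015 → taut
cable 3: L_3 = ‖A_3−P‖ = 6.2650;  C_3 = 7.2403 → slack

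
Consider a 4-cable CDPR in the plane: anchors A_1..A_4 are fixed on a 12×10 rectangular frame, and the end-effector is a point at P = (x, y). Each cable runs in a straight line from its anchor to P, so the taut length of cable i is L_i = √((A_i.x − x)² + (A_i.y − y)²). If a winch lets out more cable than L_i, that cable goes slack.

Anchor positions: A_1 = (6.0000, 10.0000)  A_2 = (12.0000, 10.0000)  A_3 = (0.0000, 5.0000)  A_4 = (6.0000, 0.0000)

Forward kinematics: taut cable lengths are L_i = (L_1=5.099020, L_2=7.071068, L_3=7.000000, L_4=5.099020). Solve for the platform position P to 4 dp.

expand ‖A_i−P‖²=L_i² and subtract eq 1 (q_i ≔ ‖A_i‖²−L_i²)
q_1 = 36.0000+100.0000−26.0000 = 110.0000
eq1−eq2 → [-12.0000  0.0000]·P = -84.0000
eq1−eq3 → [12.0000  10.0000]·P = 134.0000
eq1−eq4 → [0.0000  20.0000]·P = 100.0000
2×2 solve → P = (7.0000, 5.0000)
check cable 4: ‖A_4−P‖² = 26.0000 ≈ L_4² = 26.0000 ✓

(7.0000, 5.0000)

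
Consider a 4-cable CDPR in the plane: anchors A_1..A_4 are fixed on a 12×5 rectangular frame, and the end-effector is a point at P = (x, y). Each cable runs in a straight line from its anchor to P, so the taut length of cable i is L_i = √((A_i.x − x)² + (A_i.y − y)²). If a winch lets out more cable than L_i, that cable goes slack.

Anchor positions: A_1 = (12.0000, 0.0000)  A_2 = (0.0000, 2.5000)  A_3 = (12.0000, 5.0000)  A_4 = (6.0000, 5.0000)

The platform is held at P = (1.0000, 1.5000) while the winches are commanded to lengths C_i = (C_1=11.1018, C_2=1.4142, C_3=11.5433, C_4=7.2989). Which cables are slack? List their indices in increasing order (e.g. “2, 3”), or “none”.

i=1: geometric 11.1018 vs commanded 11.1018 ⇒ taut
i=2: geometric 1.4142 vs commanded 1.4142 ⇒ taut
i=3: geometric 11.5434 vs commanded 11.5433 ⇒ taut
i=4: geometric 6.1033 vs commanded 7.2989 ⇒ slack

4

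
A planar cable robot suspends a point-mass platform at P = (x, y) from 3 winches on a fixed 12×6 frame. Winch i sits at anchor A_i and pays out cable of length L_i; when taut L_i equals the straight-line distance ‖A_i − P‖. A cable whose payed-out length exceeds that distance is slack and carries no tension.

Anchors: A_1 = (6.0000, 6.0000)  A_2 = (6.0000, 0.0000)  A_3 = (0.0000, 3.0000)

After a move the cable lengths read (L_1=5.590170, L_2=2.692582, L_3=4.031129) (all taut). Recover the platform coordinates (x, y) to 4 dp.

(3.5000, 1.0000)

circle eqns → linear via eq_j − eq_1; set c_j = A_j·A_j − L_j²
c_1 = 36.0000+36.0000−31.2500 = 40.7500
0.0000·x + 12.0000·y = c_1−c_2 = 12.0000
12.0000·x + 6.0000·y = c_1−c_3 = 48.0000
solve first two rows → x=3.5000, y=1.0000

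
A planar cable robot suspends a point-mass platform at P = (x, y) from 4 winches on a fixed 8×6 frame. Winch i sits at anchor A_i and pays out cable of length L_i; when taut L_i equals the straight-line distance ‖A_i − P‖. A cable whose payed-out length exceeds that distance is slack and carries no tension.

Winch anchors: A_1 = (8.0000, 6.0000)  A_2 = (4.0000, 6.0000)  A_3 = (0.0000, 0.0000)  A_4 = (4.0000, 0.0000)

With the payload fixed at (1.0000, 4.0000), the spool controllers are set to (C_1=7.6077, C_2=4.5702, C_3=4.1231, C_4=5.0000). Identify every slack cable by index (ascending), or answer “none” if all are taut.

1, 2

cable 1: √((7.0000)²+(2.0000)²)=7.2801, C_1=7.6077: slack
cable 2: √((3.0000)²+(2.0000)²)=3.6056, C_2=4.5702: slack
cable 3: √((-1.0000)²+(-4.0000)²)=4.1231, C_3=4.1231: taut
cable 4: √((3.0000)²+(-4.0000)²)=5.0000, C_4=5.0000: taut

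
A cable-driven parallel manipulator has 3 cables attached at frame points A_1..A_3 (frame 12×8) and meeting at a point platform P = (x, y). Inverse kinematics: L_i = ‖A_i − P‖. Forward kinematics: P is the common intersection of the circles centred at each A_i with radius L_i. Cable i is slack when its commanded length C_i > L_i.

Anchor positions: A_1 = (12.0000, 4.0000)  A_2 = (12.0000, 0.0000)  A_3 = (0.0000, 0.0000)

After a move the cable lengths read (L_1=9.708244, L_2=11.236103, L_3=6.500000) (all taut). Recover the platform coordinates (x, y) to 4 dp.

(2.5000, 6.0000)

each cable: (A_i−P)·(A_i−P) = L_i²; let q_i = ‖A_i‖²−L_i²
q_1 = 144.0000+16.0000−94.2500 = 65.7500
row 1: 0.0000x + 8.0000y = 48.0000  (q_2=17.7500)
row 2: 24.0000x + 8.0000y = 108.0000  (q_3=-42.2500)
Cramer on rows 1–2 → x = 2.5000, y = 6.0000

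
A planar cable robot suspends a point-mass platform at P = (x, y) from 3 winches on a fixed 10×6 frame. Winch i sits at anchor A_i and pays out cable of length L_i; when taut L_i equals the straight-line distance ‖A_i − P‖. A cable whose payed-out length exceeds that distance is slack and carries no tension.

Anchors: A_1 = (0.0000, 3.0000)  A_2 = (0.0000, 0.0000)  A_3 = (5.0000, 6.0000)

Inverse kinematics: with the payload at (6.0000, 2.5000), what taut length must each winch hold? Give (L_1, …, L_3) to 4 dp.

(6.0208, 6.5000, 3.6401)

L_1: Δ = A_1−P = (-6.0000, 0.5000) → ‖Δ‖ = √36.2500 = 6.0208
L_2: Δ = A_2−P = (-6.0000, -2.5000) → ‖Δ‖ = √42.2500 = 6.5000
L_3: Δ = A_3−P = (-1.0000, 3.5000) → ‖Δ‖ = √13.2500 = 3.6401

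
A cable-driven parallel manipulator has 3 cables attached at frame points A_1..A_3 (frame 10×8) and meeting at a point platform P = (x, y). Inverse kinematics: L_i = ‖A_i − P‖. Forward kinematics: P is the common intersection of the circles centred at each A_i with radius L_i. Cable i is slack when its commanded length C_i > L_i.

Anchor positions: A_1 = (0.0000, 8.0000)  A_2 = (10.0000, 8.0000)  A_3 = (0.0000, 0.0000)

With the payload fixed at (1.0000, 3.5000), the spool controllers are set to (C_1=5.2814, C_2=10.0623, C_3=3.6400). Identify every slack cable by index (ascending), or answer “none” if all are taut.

i=1: geometric 4.6098 vs commanded 5.2814 ⇒ slack
i=2: geometric 10.0623 vs commanded 10.0623 ⇒ taut
i=3: geometric 3.6401 vs commanded 3.6400 ⇒ taut

1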